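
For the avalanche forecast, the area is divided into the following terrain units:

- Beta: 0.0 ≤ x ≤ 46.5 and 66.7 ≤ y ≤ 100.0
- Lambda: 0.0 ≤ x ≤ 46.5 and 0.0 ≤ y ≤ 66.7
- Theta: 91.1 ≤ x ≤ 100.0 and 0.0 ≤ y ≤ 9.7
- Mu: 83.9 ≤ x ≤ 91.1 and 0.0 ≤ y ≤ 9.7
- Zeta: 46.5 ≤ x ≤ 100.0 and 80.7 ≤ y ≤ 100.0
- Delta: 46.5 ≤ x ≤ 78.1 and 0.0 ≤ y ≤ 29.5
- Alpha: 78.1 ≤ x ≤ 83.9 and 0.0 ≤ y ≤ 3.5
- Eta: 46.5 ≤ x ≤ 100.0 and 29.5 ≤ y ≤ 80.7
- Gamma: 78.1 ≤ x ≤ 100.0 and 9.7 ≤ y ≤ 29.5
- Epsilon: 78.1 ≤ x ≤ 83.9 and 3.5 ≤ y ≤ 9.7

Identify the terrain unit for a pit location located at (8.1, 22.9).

The point has x = 8.1 and y = 22.9.
Only Lambda satisfies 0.0 ≤ x ≤ 46.5 and 0.0 ≤ y ≤ 66.7.

Lambda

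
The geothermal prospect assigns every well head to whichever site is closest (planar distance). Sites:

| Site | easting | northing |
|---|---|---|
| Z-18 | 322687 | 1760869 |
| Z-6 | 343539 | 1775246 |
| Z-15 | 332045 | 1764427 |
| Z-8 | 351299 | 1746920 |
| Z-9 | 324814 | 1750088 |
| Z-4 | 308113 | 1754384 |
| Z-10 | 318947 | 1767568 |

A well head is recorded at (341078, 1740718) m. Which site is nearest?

Z-8

Squared distances to each site:
Z-18: 744291682.000; Z-6: 1198239305.000; Z-15: 643711770.000; Z-8: 142933645.000; Z-9: 352314596.000; Z-4: 1273450781.000; Z-10: 1210703661.000.
Minimum at Z-8.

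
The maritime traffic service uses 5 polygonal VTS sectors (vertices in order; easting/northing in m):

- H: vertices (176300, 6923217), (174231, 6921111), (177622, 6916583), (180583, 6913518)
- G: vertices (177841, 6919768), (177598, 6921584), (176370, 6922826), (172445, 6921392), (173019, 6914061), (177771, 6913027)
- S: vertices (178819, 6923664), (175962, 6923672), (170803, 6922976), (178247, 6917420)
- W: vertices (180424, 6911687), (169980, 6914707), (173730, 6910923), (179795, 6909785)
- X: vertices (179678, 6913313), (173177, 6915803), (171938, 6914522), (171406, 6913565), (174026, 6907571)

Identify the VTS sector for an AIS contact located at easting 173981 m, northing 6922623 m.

S

Cast a ray rightward from (173981, 6922623). For each polygon, the edges (by vertex number in listed order) whose endpoints lie on opposite sides of northing = 6922623, where each meets that height, and whether that is right or left of the point:
H: 1–2 at easting≈175716.4 (right), 4–1 at easting≈176562.3 (right) → 2 crossings.
G: 2–3 at easting≈176570.7 (right), 3–4 at easting≈175814.4 (right) → 2 crossings.
S: 3–4 at easting≈171276.0 (left), 4–1 at easting≈178723.6 (right) → 1 crossing.
W: no edge straddles that height → 0 crossings.
X: no edge straddles that height → 0 crossings.
Only S has an odd count, so the point is inside S.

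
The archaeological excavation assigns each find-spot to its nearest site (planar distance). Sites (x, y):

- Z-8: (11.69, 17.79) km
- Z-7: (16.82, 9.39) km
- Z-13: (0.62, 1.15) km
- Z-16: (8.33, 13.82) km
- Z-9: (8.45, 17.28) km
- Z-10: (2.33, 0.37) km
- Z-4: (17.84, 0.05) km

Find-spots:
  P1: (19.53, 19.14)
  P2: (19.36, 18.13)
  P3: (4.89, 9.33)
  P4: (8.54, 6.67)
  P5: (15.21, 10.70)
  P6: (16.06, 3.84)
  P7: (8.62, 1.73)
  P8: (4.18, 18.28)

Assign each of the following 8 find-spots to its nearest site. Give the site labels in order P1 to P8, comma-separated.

Z-8, Z-8, Z-16, Z-16, Z-7, Z-4, Z-10, Z-9

P1 → Z-8 (d²=63.29)
P2 → Z-8 (d²=58.94)
P3 → Z-16 (d²=31.99)
P4 → Z-16 (d²=51.17)
P5 → Z-7 (d²=4.31)
P6 → Z-4 (d²=17.53)
P7 → Z-10 (d²=41.41)
P8 → Z-9 (d²=19.23)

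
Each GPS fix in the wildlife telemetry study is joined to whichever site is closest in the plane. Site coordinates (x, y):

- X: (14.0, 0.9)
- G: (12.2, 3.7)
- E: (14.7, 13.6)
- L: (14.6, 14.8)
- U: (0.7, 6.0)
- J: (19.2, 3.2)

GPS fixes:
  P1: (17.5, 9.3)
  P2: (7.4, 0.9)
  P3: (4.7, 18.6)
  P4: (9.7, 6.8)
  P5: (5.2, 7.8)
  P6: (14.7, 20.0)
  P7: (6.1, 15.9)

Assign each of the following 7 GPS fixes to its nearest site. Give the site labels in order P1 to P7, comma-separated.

E, G, L, G, U, L, L

P1 → E (d²=26.33)
P2 → G (d²=30.88)
P3 → L (d²=112.45)
P4 → G (d²=15.86)
P5 → U (d²=23.49)
P6 → L (d²=27.05)
P7 → L (d²=73.46)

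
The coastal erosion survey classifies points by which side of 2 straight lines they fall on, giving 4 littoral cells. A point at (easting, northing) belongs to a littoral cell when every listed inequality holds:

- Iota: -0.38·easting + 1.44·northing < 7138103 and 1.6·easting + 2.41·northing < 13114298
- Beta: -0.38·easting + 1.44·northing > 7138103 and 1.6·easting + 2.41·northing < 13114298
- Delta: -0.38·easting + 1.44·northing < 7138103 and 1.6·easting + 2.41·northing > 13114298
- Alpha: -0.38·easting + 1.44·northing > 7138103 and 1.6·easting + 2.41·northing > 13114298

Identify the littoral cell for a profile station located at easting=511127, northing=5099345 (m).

-0.38·511127 + 1.44·5099345 = 7148828.540, which is > 7138103
1.6·511127 + 2.41·5099345 = 13107224.650, which is < 13114298
This sign pattern matches Beta.

Beta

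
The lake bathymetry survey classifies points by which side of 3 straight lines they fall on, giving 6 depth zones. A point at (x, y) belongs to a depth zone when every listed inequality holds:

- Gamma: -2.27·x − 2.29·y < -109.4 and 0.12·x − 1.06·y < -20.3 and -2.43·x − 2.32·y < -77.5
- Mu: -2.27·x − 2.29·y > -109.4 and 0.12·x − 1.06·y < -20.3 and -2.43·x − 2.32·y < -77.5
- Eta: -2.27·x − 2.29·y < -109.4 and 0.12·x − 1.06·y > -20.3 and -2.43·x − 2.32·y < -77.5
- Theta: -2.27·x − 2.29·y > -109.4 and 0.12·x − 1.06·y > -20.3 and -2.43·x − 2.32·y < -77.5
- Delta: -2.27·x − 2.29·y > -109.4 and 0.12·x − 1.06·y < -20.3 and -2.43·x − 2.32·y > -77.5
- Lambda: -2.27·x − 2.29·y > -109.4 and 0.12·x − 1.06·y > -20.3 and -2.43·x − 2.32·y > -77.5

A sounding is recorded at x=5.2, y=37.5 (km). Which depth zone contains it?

-2.27·5.2 − 2.29·37.5 = -97.679, which is > -109.4
0.12·5.2 − 1.06·37.5 = -39.126, which is < -20.3
-2.43·5.2 − 2.32·37.5 = -99.636, which is < -77.5
This sign pattern matches Mu.

Mu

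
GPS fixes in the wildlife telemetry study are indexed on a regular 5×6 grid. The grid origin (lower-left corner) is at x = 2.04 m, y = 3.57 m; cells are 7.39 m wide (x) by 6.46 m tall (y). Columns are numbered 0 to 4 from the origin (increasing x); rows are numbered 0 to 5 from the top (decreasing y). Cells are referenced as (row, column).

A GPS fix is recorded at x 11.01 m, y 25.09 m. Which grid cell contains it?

Column index: ⌊(11.01 − 2.04) / 7.39⌋ = ⌊1.214⌋ = 1
Row offset from origin: ⌊(25.09 − 3.57) / 6.46⌋ = ⌊3.331⌋ = 3 → row 2 (counted from top)

(2, 1)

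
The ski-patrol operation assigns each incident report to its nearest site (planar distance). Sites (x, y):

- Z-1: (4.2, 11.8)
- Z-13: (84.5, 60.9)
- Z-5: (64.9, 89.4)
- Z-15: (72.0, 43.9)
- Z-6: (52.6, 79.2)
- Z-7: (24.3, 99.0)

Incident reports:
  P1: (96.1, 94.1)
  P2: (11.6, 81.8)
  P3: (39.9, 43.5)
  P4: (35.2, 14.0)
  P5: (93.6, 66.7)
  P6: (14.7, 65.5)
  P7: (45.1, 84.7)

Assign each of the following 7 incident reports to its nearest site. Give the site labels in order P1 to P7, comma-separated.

Z-5, Z-7, Z-15, Z-1, Z-13, Z-7, Z-6

P1 → Z-5 (d²=995.53)
P2 → Z-7 (d²=457.13)
P3 → Z-15 (d²=1030.57)
P4 → Z-1 (d²=965.84)
P5 → Z-13 (d²=116.45)
P6 → Z-7 (d²=1214.41)
P7 → Z-6 (d²=86.50)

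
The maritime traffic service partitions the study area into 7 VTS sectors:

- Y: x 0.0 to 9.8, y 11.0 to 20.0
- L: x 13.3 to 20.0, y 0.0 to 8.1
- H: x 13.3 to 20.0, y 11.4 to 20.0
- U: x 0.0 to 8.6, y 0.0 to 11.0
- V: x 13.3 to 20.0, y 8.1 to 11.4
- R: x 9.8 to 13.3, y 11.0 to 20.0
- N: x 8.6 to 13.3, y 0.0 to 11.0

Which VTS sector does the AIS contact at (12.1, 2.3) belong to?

The point has x = 12.1 and y = 2.3.
Only N satisfies 8.6 ≤ x ≤ 13.3 and 0.0 ≤ y ≤ 11.0.

N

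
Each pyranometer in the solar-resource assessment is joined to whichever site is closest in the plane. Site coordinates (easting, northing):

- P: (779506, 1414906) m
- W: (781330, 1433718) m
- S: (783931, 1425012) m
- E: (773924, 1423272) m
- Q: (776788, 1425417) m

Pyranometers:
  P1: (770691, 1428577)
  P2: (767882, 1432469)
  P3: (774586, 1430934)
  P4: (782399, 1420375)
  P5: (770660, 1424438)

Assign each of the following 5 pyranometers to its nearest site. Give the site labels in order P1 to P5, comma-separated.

P1 → E (d²=38595314.00)
P2 → E (d²=121090573.00)
P3 → Q (d²=35286093.00)
P4 → S (d²=23848793.00)
P5 → E (d²=12013252.00)

E, E, Q, S, E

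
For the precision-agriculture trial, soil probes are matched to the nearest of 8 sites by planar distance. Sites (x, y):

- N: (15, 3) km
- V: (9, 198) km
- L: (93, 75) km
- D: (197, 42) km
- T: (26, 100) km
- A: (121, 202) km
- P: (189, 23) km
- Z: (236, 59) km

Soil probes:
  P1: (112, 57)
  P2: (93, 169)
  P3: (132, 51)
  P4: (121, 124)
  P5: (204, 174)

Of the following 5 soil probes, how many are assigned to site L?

P1 → L
P2 → A
P3 → L
P4 → L
P5 → A
3 of the 5 go to L.

3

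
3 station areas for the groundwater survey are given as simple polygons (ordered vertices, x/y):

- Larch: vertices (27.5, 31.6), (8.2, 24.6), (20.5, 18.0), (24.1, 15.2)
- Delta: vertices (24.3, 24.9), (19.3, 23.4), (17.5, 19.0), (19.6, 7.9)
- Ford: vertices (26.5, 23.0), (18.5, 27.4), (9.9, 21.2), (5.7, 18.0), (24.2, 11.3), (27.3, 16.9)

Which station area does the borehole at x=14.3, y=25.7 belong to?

Cast a ray rightward from (14.3, 25.7). For each polygon, the edges (by vertex number in listed order) whose endpoints lie on opposite sides of y = 25.7, where each meets that height, and whether that is right or left of the point:
Larch: 1–2 at x≈11.23 (left), 4–1 at x≈26.28 (right) → 1 crossing.
Delta: no edge straddles that height → 0 crossings.
Ford: 1–2 at x≈21.59 (right), 2–3 at x≈16.14 (right) → 2 crossings.
Only Larch has an odd count, so the point is inside Larch.

Larch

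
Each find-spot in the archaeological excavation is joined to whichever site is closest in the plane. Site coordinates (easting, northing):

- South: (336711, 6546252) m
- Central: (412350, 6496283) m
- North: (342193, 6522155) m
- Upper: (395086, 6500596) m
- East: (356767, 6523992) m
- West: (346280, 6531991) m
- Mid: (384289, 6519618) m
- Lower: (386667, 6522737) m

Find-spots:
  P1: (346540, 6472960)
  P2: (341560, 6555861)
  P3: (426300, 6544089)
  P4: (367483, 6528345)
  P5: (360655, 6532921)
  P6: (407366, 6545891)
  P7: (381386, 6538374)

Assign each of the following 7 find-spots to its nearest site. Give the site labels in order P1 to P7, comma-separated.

P1 → North (d²=2439044434.00)
P2 → South (d²=115845682.00)
P3 → Lower (d²=2026682593.00)
P4 → East (d²=133781265.00)
P5 → East (d²=94843585.00)
P6 → Lower (d²=964556317.00)
P7 → Lower (d²=272404730.00)

North, South, Lower, East, East, Lower, Lower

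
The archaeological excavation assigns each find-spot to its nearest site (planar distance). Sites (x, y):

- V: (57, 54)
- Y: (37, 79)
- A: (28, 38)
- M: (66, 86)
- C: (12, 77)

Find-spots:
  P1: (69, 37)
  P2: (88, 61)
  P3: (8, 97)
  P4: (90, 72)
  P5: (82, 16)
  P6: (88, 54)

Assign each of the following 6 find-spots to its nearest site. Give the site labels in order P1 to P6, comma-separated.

V, V, C, M, V, V

P1 → V (d²=433.00)
P2 → V (d²=1010.00)
P3 → C (d²=416.00)
P4 → M (d²=772.00)
P5 → V (d²=2069.00)
P6 → V (d²=961.00)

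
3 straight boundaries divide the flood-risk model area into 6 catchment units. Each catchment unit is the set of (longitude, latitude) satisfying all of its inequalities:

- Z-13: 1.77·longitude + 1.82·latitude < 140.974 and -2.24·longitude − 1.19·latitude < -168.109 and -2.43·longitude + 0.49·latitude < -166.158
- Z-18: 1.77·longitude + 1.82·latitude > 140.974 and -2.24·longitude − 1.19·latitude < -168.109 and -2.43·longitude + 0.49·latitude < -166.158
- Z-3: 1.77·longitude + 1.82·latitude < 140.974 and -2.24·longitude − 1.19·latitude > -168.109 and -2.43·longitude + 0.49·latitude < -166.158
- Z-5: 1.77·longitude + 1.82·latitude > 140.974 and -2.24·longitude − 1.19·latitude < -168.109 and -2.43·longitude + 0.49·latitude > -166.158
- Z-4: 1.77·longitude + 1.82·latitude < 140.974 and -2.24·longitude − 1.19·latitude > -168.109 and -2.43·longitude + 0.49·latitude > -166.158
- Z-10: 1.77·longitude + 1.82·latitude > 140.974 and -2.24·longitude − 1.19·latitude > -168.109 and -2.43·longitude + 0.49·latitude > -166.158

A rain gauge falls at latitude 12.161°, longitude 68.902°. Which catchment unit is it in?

1.77·68.902 + 1.82·12.161 = 144.090, which is > 140.974
-2.24·68.902 − 1.19·12.161 = -168.812, which is < -168.109
-2.43·68.902 + 0.49·12.161 = -161.473, which is > -166.158
This sign pattern matches Z-5.

Z-5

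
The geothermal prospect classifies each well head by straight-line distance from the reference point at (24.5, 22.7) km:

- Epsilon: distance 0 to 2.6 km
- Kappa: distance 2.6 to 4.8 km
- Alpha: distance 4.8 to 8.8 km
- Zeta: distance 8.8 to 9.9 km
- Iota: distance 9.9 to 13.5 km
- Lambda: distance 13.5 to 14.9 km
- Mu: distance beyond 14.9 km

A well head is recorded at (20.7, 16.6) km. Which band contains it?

Alpha

Distance = √((20.7−24.5)² + (16.6−22.7)²) = √(14.440 + 37.210) = 7.187 km.
4.8 ≤ 7.187 < 8.8 → Alpha.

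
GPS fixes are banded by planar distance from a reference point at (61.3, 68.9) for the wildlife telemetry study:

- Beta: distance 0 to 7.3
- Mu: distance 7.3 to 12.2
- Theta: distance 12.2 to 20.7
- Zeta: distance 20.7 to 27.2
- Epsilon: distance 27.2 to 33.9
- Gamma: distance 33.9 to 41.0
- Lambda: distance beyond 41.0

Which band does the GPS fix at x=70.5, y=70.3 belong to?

Mu

Distance = √((70.5−61.3)² + (70.3−68.9)²) = √(84.640 + 1.960) = 9.306.
7.3 ≤ 9.306 < 12.2 → Mu.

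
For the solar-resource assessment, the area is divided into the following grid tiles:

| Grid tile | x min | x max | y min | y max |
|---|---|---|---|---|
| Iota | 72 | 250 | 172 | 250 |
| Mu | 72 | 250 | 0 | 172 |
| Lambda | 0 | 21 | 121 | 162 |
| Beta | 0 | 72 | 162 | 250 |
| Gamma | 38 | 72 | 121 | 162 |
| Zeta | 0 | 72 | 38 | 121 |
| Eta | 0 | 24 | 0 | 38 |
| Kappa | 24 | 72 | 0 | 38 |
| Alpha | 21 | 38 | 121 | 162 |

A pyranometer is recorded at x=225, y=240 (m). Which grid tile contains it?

The point has x = 225 and y = 240.
Only Iota satisfies 72 ≤ x ≤ 250 and 172 ≤ y ≤ 250.

Iota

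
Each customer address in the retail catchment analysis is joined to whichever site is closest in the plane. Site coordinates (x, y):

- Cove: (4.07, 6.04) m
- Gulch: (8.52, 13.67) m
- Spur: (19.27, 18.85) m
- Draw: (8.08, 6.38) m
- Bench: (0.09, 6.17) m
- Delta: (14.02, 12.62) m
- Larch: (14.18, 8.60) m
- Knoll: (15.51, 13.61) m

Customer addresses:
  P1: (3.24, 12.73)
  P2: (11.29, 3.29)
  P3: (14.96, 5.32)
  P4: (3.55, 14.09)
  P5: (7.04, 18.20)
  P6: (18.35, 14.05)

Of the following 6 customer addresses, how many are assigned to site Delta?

0

P1 → Gulch
P2 → Draw
P3 → Larch
P4 → Gulch
P5 → Gulch
P6 → Knoll
0 of the 6 go to Delta.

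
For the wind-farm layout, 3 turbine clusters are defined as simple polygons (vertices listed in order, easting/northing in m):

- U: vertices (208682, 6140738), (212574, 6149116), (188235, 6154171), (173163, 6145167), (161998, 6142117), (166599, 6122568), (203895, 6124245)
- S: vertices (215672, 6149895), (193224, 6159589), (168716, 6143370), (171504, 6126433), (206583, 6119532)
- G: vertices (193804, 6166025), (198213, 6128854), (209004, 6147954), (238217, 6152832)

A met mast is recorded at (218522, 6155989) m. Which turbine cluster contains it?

G

Cast a ray rightward from (218522, 6155989). For each polygon, the edges (by vertex number in listed order) whose endpoints lie on opposite sides of northing = 6155989, where each meets that height, and whether that is right or left of the point:
U: no edge straddles that height → 0 crossings.
S: 1–2 at easting≈201560.4 (left), 2–3 at easting≈187784.2 (left) → 0 crossings.
G: 1–2 at easting≈194994.4 (left), 4–1 at easting≈227589.3 (right) → 1 crossing.
Only G has an odd count, so the point is inside G.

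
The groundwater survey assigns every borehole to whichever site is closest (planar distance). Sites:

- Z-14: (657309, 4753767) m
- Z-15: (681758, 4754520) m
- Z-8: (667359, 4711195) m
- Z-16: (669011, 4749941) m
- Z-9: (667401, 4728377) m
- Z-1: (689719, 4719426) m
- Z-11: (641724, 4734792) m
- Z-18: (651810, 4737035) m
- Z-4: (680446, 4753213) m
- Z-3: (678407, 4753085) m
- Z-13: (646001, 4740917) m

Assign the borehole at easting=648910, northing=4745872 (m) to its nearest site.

Z-13

Squared distances to each site:
Z-14: 132874226.000; Z-15: 1153779008.000; Z-8: 1542859930.000; Z-16: 420606962.000; Z-9: 647992106.000; Z-1: 2364765397.000; Z-11: 174404996.000; Z-18: 86502569.000; Z-4: 1048409577.000; Z-3: 922100378.000; Z-13: 33014306.000.
Minimum at Z-13.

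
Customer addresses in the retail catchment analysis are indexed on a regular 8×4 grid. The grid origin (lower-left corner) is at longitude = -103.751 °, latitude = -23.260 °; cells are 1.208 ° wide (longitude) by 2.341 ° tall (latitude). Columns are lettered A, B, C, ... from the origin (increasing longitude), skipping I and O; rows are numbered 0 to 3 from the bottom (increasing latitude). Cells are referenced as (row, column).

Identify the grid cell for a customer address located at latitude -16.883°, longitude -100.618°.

(2, C)

Column index: ⌊(-100.618 − -103.751) / 1.208⌋ = ⌊2.594⌋ = 2 → column C
Row offset from origin: ⌊(-16.883 − -23.260) / 2.341⌋ = ⌊2.724⌋ = 2 → row 2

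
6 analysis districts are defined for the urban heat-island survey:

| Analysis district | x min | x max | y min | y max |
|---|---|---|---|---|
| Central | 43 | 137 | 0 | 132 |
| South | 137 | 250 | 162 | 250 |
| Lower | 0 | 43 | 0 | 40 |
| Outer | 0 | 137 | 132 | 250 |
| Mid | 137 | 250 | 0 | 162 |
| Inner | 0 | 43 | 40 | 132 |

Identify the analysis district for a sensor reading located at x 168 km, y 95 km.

The point has x = 168 and y = 95.
Only Mid satisfies 137 ≤ x ≤ 250 and 0 ≤ y ≤ 162.

Mid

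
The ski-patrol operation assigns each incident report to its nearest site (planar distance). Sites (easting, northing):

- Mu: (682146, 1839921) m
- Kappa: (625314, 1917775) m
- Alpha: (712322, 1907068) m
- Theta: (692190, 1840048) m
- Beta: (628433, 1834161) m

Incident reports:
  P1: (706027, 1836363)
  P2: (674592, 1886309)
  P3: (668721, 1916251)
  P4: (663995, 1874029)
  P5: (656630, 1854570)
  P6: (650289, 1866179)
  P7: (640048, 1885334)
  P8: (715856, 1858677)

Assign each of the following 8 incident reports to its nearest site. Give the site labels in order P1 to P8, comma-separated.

P1 → Theta (d²=205041794.00)
P2 → Alpha (d²=1854488981.00)
P3 → Kappa (d²=1886490225.00)
P4 → Mu (d²=1492814465.00)
P5 → Mu (d²=865659457.00)
P6 → Beta (d²=1502837060.00)
P7 → Kappa (d²=1269509237.00)
P8 → Theta (d²=907119197.00)

Theta, Alpha, Kappa, Mu, Mu, Beta, Kappa, Theta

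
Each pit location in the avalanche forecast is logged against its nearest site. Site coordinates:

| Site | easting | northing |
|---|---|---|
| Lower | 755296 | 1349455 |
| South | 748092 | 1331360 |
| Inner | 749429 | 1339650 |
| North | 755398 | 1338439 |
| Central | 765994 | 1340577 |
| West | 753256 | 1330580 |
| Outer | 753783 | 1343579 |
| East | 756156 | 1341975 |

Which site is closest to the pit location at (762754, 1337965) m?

Squared distances to each site:
Lower: 187641864.000; South: 258600269.000; Inner: 180394850.000; North: 54335412.000; Central: 17320144.000; West: 144750229.000; Outer: 111995837.000; East: 59613704.000.
Minimum at Central.

Central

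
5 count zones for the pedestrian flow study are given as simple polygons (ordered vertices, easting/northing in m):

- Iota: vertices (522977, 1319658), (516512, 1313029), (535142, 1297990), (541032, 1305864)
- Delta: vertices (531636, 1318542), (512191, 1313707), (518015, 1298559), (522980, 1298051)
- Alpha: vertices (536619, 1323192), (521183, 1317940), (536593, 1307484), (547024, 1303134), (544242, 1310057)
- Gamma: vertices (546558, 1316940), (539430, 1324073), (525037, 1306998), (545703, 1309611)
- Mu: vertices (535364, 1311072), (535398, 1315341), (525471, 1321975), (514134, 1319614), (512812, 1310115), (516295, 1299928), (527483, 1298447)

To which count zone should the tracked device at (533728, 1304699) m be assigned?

Cast a ray rightward from (533728, 1304699). For each polygon, the edges (by vertex number in listed order) whose endpoints lie on opposite sides of northing = 1304699, where each meets that height, and whether that is right or left of the point:
Iota: 2–3 at easting≈526831.0 (left), 3–4 at easting≈540160.5 (right) → 1 crossing.
Delta: 2–3 at easting≈515654.3 (left), 4–1 at easting≈525788.3 (left) → 0 crossings.
Alpha: 3–4 at easting≈543271.2 (right), 4–5 at easting≈546395.1 (right) → 2 crossings.
Gamma: no edge straddles that height → 0 crossings.
Mu: 5–6 at easting≈514663.8 (left), 7–1 at easting≈531385.7 (left) → 0 crossings.
Only Iota has an odd count, so the point is inside Iota.

Iota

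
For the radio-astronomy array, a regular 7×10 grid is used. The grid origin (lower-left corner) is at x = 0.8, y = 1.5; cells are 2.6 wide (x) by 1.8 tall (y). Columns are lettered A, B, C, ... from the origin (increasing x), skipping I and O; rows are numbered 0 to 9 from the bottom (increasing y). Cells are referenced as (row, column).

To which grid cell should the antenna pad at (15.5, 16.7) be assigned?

Column index: ⌊(15.5 − 0.8) / 2.6⌋ = ⌊5.654⌋ = 5 → column F
Row offset from origin: ⌊(16.7 − 1.5) / 1.8⌋ = ⌊8.444⌋ = 8 → row 8

(8, F)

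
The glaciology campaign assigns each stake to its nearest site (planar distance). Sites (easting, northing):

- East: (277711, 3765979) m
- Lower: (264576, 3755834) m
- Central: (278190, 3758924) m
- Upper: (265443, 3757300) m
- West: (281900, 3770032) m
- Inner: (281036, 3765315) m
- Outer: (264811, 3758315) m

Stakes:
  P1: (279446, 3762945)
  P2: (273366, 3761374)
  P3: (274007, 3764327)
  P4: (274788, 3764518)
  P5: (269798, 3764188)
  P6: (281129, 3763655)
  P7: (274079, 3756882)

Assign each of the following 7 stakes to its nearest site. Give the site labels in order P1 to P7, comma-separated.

P1 → Inner (d²=8145000.00)
P2 → Central (d²=29273476.00)
P3 → East (d²=16448720.00)
P4 → East (d²=10678450.00)
P5 → Outer (d²=59362298.00)
P6 → Inner (d²=2764249.00)
P7 → Central (d²=21070085.00)

Inner, Central, East, East, Outer, Inner, Central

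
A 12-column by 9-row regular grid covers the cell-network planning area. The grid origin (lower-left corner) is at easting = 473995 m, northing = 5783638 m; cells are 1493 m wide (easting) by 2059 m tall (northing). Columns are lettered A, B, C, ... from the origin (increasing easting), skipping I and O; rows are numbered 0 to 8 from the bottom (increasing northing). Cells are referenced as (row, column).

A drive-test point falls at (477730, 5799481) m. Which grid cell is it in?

Column index: ⌊(477730 − 473995) / 1493⌋ = ⌊2.502⌋ = 2 → column C
Row offset from origin: ⌊(5799481 − 5783638) / 2059⌋ = ⌊7.695⌋ = 7 → row 7

(7, C)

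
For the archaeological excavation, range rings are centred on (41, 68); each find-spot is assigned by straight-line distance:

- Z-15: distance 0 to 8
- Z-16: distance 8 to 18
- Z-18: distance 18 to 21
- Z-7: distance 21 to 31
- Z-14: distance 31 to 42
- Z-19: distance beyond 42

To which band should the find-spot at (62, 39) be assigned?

Z-14

Distance = √((62−41)² + (39−68)²) = √(441.000 + 841.000) = 35.805.
31 ≤ 35.805 < 42 → Z-14.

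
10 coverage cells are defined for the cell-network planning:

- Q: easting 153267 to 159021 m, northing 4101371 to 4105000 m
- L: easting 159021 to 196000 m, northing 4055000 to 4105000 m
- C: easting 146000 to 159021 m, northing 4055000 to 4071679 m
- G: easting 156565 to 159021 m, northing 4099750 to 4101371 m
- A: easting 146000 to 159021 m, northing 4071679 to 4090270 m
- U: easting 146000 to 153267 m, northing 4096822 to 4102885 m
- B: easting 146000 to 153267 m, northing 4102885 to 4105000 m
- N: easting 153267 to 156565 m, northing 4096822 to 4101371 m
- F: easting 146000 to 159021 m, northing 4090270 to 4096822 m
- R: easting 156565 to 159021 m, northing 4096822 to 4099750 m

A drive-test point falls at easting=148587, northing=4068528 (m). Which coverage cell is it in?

The point has easting = 148587 and northing = 4068528.
Only C satisfies 146000 ≤ easting ≤ 159021 and 4055000 ≤ northing ≤ 4071679.

C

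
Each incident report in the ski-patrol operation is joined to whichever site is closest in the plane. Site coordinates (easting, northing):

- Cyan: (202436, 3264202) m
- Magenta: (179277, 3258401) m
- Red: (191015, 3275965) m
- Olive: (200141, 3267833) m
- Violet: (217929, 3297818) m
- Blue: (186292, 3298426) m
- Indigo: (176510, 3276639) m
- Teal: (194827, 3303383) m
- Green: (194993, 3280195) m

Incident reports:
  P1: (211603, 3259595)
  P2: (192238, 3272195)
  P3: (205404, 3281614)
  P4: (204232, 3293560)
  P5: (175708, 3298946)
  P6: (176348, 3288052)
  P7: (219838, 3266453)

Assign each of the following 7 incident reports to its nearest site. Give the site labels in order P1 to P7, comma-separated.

Cyan, Red, Green, Teal, Blue, Indigo, Cyan

P1 → Cyan (d²=105258338.00)
P2 → Red (d²=15708629.00)
P3 → Green (d²=110402482.00)
P4 → Teal (d²=184945354.00)
P5 → Blue (d²=112291456.00)
P6 → Indigo (d²=130282813.00)
P7 → Cyan (d²=307896605.00)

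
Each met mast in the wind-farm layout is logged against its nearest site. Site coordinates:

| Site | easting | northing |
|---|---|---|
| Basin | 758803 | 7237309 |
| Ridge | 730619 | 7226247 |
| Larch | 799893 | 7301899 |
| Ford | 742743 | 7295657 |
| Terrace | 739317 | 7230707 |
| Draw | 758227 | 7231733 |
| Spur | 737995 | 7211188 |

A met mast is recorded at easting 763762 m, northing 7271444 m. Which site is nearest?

Ford

Squared distances to each site:
Basin: 1189789906.000; Ridge: 3141227258.000; Larch: 2232956186.000; Ford: 1028067730.000; Terrace: 2257061194.000; Draw: 1607599746.000; Spur: 4294723825.000.
Minimum at Ford.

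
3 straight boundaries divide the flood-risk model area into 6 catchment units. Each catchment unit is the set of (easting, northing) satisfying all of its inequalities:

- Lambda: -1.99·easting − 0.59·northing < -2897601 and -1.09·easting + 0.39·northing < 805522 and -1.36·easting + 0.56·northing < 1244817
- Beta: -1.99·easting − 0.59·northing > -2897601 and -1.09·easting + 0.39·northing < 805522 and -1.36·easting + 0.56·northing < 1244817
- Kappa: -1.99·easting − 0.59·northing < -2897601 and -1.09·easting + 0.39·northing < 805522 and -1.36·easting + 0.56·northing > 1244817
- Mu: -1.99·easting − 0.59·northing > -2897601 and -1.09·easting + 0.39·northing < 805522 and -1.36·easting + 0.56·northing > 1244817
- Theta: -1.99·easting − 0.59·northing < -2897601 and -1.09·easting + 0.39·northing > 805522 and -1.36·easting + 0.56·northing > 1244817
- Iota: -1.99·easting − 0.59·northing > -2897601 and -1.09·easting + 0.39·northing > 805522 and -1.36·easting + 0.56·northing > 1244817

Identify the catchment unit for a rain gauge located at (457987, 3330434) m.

Beta

-1.99·457987 − 0.59·3330434 = -2876350.190, which is > -2897601
-1.09·457987 + 0.39·3330434 = 799663.430, which is < 805522
-1.36·457987 + 0.56·3330434 = 1242180.720, which is < 1244817
This sign pattern matches Beta.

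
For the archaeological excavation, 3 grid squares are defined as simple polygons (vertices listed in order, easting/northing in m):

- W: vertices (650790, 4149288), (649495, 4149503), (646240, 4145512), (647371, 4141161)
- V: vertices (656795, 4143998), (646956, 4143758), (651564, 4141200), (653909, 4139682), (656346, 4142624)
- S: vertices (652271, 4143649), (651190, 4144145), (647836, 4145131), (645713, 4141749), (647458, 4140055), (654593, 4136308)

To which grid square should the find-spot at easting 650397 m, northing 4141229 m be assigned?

S

Cast a ray rightward from (650397, 4141229). For each polygon, the edges (by vertex number in listed order) whose endpoints lie on opposite sides of northing = 4141229, where each meets that height, and whether that is right or left of the point:
W: 3–4 at easting≈647353.3 (left), 4–1 at easting≈647399.6 (left) → 0 crossings.
V: 2–3 at easting≈651511.8 (right), 4–5 at easting≈655190.5 (right) → 2 crossings.
S: 4–5 at easting≈646248.7 (left), 6–1 at easting≈653036.5 (right) → 1 crossing.
Only S has an odd count, so the point is inside S.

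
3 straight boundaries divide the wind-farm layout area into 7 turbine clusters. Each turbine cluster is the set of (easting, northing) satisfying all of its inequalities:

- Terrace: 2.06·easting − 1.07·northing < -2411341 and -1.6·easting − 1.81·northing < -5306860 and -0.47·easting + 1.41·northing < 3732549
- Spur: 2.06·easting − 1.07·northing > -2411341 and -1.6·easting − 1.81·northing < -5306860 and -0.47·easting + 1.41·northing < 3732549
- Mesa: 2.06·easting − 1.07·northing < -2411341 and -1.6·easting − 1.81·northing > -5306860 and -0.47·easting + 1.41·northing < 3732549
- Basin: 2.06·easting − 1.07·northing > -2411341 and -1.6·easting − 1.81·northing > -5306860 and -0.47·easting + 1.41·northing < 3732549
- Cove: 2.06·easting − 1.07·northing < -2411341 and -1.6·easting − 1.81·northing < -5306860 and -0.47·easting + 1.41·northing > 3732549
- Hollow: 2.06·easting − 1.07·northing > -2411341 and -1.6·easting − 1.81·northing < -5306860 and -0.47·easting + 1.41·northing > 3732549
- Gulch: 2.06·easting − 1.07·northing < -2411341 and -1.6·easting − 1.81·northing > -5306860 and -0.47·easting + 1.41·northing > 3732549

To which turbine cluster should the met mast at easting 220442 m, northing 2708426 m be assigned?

Mesa

2.06·220442 − 1.07·2708426 = -2443905.300, which is < -2411341
-1.6·220442 − 1.81·2708426 = -5254958.260, which is > -5306860
-0.47·220442 + 1.41·2708426 = 3715272.920, which is < 3732549
This sign pattern matches Mesa.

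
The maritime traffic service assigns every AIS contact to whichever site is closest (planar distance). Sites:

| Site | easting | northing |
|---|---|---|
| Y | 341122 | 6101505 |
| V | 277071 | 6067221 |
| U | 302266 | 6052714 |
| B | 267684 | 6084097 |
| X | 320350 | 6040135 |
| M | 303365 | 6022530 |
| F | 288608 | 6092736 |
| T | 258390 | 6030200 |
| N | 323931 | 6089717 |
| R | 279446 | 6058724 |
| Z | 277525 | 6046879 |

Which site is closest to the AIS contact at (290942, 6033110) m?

Squared distances to each site:
Y: 7195908425.000; V: 1355964962.000; U: 512549792.000; B: 3140608733.000; X: 914181089.000; M: 266267329.000; F: 3560707432.000; T: 1068100804.000; N: 4292626570.000; R: 788235012.000; Z: 369601250.000.
Minimum at M.

M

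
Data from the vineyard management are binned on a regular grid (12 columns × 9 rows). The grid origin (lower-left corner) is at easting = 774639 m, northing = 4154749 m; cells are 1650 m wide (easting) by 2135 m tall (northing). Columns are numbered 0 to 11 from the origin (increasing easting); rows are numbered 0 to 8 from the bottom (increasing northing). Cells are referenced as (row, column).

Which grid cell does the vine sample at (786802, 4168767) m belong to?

Column index: ⌊(786802 − 774639) / 1650⌋ = ⌊7.372⌋ = 7
Row offset from origin: ⌊(4168767 − 4154749) / 2135⌋ = ⌊6.566⌋ = 6 → row 6

(6, 7)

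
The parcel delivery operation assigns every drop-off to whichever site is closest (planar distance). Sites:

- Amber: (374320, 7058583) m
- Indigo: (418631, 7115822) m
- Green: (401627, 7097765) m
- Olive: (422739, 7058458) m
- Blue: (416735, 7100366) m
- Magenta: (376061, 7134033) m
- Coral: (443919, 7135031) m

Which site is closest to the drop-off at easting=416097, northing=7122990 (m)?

Squared distances to each site:
Amber: 5893579378.000; Indigo: 57801380.000; Green: 845681525.000; Olive: 4208495188.000; Blue: 512252420.000; Magenta: 1724829145.000; Coral: 919049365.000.
Minimum at Indigo.

Indigo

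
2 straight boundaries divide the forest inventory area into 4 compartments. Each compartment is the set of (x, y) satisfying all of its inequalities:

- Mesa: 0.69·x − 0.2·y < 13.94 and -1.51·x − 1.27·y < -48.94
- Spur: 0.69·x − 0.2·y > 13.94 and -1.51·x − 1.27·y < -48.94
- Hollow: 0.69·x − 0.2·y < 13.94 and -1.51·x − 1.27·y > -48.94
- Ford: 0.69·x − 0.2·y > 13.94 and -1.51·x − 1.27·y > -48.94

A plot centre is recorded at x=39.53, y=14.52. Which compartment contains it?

0.69·39.53 − 0.2·14.52 = 24.372, which is > 13.94
-1.51·39.53 − 1.27·14.52 = -78.131, which is < -48.94
This sign pattern matches Spur.

Spur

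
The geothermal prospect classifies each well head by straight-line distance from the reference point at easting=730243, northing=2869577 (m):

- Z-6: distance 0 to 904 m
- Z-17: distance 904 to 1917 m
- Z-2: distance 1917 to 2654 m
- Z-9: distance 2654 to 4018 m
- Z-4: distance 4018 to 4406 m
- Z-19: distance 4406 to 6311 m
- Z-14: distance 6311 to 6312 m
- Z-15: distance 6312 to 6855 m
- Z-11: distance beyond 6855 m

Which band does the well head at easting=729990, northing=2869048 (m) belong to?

Distance = √((729990−730243)² + (2869048−2869577)²) = √(64009.000 + 279841.000) = 586.387 m.
0 ≤ 586.387 < 904 → Z-6.

Z-6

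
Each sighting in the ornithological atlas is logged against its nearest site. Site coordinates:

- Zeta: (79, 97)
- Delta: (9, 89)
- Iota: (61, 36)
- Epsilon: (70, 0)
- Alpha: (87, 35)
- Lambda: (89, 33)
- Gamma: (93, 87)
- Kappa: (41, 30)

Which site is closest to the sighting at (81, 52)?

Alpha

Squared distances to each site:
Zeta: 2029.000; Delta: 6553.000; Iota: 656.000; Epsilon: 2825.000; Alpha: 325.000; Lambda: 425.000; Gamma: 1369.000; Kappa: 2084.000.
Minimum at Alpha.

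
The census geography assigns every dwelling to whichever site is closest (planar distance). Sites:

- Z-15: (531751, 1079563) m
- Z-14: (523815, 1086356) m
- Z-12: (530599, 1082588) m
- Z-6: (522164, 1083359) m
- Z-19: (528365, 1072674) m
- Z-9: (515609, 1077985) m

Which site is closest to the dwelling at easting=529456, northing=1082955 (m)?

Squared distances to each site:
Z-15: 16772689.000; Z-14: 43387682.000; Z-12: 1441138.000; Z-6: 53336480.000; Z-19: 106889242.000; Z-9: 216440309.000.
Minimum at Z-12.

Z-12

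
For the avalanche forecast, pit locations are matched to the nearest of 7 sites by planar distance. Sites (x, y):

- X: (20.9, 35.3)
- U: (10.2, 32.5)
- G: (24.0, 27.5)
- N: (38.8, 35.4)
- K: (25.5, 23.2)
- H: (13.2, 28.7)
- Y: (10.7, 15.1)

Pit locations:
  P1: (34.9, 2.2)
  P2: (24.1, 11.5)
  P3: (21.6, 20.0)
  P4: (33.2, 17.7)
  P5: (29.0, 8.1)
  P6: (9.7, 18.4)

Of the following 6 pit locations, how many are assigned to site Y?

1

P1 → K
P2 → K
P3 → K
P4 → K
P5 → K
P6 → Y
1 of the 6 goes to Y.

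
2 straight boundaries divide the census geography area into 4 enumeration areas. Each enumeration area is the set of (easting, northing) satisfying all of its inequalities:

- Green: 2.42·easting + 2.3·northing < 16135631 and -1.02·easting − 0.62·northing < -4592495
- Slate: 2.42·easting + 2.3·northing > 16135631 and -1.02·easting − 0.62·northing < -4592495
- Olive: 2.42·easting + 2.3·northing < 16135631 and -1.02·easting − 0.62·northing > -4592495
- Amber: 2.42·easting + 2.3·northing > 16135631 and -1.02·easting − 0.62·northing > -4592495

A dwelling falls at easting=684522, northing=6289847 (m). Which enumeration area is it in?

2.42·684522 + 2.3·6289847 = 16123191.340, which is < 16135631
-1.02·684522 − 0.62·6289847 = -4597917.580, which is < -4592495
This sign pattern matches Green.

Green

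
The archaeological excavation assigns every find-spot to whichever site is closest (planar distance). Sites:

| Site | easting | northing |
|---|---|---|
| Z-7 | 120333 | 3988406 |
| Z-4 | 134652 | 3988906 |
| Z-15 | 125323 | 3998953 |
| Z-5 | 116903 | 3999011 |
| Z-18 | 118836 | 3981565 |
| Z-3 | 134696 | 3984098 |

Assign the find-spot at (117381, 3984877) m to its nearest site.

Squared distances to each site:
Z-7: 21168145.000; Z-4: 314520282.000; Z-15: 261209140.000; Z-5: 199998440.000; Z-18: 13086369.000; Z-3: 300416066.000.
Minimum at Z-18.

Z-18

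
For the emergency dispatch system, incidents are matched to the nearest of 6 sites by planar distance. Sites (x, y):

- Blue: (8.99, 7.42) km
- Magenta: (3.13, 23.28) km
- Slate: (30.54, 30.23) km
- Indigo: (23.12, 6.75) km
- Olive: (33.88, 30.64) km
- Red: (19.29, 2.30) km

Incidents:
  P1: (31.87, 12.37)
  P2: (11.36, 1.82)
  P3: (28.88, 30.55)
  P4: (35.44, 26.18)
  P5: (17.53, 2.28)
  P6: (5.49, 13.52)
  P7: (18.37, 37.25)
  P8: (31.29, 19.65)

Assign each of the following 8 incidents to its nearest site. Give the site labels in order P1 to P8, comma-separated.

Indigo, Blue, Slate, Olive, Red, Blue, Slate, Slate

P1 → Indigo (d²=108.15)
P2 → Blue (d²=36.98)
P3 → Slate (d²=2.86)
P4 → Olive (d²=22.33)
P5 → Red (d²=3.10)
P6 → Blue (d²=49.46)
P7 → Slate (d²=197.39)
P8 → Slate (d²=112.50)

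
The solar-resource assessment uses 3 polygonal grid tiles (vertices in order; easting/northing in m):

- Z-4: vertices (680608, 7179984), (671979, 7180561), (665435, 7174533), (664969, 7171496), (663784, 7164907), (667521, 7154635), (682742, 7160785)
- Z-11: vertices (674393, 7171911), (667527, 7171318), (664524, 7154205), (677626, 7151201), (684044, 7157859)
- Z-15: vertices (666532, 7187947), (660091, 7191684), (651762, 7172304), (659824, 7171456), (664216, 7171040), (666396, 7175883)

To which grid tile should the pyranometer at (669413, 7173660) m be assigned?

Z-4

Cast a ray rightward from (669413, 7173660). For each polygon, the edges (by vertex number in listed order) whose endpoints lie on opposite sides of northing = 7173660, where each meets that height, and whether that is right or left of the point:
Z-4: 3–4 at easting≈665301.0 (left), 7–1 at easting≈681310.9 (right) → 1 crossing.
Z-11: no edge straddles that height → 0 crossings.
Z-15: 2–3 at easting≈652344.8 (left), 5–6 at easting≈665395.4 (left) → 0 crossings.
Only Z-4 has an odd count, so the point is inside Z-4.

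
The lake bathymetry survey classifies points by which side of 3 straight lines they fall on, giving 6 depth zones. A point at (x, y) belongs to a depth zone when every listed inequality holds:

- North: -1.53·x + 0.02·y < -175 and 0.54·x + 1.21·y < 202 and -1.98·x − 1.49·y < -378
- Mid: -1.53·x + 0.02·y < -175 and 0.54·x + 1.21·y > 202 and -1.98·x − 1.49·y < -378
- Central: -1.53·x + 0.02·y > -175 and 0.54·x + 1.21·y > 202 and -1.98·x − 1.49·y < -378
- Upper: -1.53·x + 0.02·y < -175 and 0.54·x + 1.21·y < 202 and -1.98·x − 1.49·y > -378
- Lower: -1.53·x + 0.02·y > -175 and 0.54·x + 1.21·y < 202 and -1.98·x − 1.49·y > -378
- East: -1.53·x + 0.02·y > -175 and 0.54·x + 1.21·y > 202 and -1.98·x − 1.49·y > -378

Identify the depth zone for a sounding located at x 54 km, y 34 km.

Lower

-1.53·54 + 0.02·34 = -81.940, which is > -175
0.54·54 + 1.21·34 = 70.300, which is < 202
-1.98·54 − 1.49·34 = -157.580, which is > -378
This sign pattern matches Lower.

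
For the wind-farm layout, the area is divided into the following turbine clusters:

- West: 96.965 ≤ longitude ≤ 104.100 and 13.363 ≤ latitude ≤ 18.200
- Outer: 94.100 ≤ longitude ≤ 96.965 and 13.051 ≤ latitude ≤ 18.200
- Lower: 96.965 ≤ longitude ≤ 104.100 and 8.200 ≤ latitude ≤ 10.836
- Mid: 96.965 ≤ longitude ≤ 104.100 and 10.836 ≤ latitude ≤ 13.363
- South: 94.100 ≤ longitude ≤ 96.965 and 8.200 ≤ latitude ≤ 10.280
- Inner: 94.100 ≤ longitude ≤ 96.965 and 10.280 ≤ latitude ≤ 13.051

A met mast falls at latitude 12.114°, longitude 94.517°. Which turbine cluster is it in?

Inner

The point has longitude = 94.517 and latitude = 12.114.
Only Inner satisfies 94.100 ≤ longitude ≤ 96.965 and 10.280 ≤ latitude ≤ 13.051.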